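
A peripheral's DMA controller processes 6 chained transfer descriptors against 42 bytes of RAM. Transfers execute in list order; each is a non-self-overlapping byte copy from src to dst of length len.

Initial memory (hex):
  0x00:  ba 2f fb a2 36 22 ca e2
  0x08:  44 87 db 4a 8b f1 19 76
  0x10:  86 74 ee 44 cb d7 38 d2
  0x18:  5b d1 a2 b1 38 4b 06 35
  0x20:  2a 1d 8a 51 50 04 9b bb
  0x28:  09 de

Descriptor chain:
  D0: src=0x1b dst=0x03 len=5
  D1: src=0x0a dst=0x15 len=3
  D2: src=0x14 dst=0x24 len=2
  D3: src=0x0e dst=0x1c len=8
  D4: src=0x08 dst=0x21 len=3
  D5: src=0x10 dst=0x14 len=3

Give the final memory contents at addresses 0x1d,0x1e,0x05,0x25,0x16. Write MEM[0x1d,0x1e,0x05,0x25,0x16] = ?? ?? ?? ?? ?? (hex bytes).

#0 dst[0x03+5] := {0xb1,0x38,0x4b,0x06,0x35}
#1 dst[0x15+3] := {0xdb,0x4a,0x8b}
#2 dst[0x24+2] := {0xcb,0xdb}
#3 dst[0x1c+8] := {0x19,0x76,0x86,0x74,0xee,0x44,0xcb,0xdb}
#4 dst[0x21+3] := {0x44,0x87,0xdb}
#5 dst[0x14+3] := {0x86,0x74,0xee}
query mem[0x1d]=0x76, mem[0x1e]=0x86, mem[0x05]=0x4b, mem[0x25]=0xdb, mem[0x16]=0xee

MEM[0x1d,0x1e,0x05,0x25,0x16] = 76 86 4b db ee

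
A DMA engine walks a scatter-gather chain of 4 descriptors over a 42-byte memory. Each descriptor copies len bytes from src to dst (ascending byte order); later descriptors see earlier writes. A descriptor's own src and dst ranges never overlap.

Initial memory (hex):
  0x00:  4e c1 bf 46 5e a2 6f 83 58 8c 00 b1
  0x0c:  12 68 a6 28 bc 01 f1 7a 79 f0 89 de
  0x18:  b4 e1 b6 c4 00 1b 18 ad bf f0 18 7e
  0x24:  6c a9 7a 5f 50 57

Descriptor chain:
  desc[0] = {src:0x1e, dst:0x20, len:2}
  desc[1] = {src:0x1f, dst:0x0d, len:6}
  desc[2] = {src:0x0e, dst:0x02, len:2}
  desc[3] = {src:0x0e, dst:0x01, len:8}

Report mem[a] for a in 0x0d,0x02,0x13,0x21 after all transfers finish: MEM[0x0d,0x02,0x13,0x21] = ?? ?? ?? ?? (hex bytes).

MEM[0x0d,0x02,0x13,0x21] = ad ad 7a ad

[0] 0x1e->0x20 len=2 : 18 ad
[1] 0x1f->0x0d len=6 : ad 18 ad 18 7e 6c
[2] 0x0e->0x02 len=2 : 18 ad
[3] 0x0e->0x01 len=8 : 18 ad 18 7e 6c 7a 79 f0
query mem[0x0d]=0xad, mem[0x02]=0xad, mem[0x13]=0x7a, mem[0x21]=0xad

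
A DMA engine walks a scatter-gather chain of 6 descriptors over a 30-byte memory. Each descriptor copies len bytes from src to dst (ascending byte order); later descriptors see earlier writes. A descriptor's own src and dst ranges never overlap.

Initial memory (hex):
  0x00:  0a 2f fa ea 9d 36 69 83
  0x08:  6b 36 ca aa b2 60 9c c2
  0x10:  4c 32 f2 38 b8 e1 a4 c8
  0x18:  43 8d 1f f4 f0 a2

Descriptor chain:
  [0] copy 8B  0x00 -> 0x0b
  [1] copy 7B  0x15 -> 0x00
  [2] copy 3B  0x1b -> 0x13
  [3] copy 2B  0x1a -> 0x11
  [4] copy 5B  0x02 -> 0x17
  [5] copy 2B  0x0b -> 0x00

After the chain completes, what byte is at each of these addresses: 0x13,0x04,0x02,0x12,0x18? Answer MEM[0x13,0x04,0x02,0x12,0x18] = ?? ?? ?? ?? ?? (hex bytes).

MEM[0x13,0x04,0x02,0x12,0x18] = f4 8d c8 f4 43

#0 dst[0x0b+8] := {0x0a,0x2f,0xfa,0xea,0x9d,0x36,0x69,0x83}
#1 dst[0x00+7] := {0xe1,0xa4,0xc8,0x43,0x8d,0x1f,0xf4}
#2 dst[0x13+3] := {0xf4,0xf0,0xa2}
#3 dst[0x11+2] := {0x1f,0xf4}
#4 dst[0x17+5] := {0xc8,0x43,0x8d,0x1f,0xf4}
#5 dst[0x00+2] := {0x0a,0x2f}
query mem[0x13]=0xf4, mem[0x04]=0x8d, mem[0x02]=0xc8, mem[0x12]=0xf4, mem[0x18]=0x43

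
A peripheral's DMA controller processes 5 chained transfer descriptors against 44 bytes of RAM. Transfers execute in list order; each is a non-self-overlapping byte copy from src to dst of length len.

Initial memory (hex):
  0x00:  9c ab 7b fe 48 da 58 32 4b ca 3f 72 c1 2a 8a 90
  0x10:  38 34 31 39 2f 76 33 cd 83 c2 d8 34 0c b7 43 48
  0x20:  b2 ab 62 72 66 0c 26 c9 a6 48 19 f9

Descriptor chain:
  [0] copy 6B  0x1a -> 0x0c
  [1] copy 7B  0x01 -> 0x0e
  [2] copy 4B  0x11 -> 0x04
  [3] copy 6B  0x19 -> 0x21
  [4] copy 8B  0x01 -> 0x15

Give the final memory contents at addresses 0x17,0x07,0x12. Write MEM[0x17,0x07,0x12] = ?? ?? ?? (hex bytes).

  after D0: wrote 6B at 0x0c = d8340cb74348
  after D1: wrote 7B at 0x0e = ab7bfe48da5832
  after D2: wrote 4B at 0x04 = 48da5832
  after D3: wrote 6B at 0x21 = c2d8340cb743
  after D4: wrote 8B at 0x15 = ab7bfe48da58324b
query mem[0x17]=0xfe, mem[0x07]=0x32, mem[0x12]=0xda

MEM[0x17,0x07,0x12] = fe 32 da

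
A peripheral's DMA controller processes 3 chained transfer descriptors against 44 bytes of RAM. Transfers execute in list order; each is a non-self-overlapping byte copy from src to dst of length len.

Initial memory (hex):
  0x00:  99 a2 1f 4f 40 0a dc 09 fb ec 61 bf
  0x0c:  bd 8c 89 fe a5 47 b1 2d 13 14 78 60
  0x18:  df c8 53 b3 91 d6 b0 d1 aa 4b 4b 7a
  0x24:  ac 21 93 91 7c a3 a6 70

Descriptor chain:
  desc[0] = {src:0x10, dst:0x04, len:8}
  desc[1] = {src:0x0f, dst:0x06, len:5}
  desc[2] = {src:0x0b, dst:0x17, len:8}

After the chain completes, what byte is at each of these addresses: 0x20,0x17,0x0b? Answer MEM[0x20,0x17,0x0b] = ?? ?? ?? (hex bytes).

  after D0: wrote 8B at 0x04 = a547b12d13147860
  after D1: wrote 5B at 0x06 = fea547b12d
  after D2: wrote 8B at 0x17 = 60bd8c89fea547b1
query mem[0x20]=0xaa, mem[0x17]=0x60, mem[0x0b]=0x60

MEM[0x20,0x17,0x0b] = aa 60 60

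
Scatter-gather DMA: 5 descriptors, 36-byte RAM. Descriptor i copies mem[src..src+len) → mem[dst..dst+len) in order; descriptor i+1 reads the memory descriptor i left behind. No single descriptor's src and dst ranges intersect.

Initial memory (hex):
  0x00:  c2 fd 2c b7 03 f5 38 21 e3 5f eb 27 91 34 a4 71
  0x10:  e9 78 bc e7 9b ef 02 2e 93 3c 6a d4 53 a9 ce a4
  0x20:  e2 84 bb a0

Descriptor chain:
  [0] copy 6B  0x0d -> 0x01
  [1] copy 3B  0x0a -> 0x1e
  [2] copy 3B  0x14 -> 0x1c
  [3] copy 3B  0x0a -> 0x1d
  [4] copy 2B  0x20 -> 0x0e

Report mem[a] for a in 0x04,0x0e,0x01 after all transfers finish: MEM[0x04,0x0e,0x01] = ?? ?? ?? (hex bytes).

#0 dst[0x01+6] := {0x34,0xa4,0x71,0xe9,0x78,0xbc}
#1 dst[0x1e+3] := {0xeb,0x27,0x91}
#2 dst[0x1c+3] := {0x9b,0xef,0x02}
#3 dst[0x1d+3] := {0xeb,0x27,0x91}
#4 dst[0x0e+2] := {0x91,0x84}
query mem[0x04]=0xe9, mem[0x0e]=0x91, mem[0x01]=0x34

MEM[0x04,0x0e,0x01] = e9 91 34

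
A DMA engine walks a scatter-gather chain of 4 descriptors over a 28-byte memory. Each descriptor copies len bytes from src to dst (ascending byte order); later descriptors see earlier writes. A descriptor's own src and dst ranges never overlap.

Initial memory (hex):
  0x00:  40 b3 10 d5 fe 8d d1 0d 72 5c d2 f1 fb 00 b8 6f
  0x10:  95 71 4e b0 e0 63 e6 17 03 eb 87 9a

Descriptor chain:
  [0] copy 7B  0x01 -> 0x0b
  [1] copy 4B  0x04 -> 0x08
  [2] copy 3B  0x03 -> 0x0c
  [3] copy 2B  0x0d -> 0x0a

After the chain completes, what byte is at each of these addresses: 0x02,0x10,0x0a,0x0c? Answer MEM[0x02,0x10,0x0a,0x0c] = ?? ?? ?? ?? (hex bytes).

D0: mem[0x0b..0x11] <- [b3 10 d5 fe 8d d1 0d]
D1: mem[0x08..0x0b] <- [fe 8d d1 0d]
D2: mem[0x0c..0x0e] <- [d5 fe 8d]
D3: mem[0x0a..0x0b] <- [fe 8d]
query mem[0x02]=0x10, mem[0x10]=0xd1, mem[0x0a]=0xfe, mem[0x0c]=0xd5

MEM[0x02,0x10,0x0a,0x0c] = 10 d1 fe d5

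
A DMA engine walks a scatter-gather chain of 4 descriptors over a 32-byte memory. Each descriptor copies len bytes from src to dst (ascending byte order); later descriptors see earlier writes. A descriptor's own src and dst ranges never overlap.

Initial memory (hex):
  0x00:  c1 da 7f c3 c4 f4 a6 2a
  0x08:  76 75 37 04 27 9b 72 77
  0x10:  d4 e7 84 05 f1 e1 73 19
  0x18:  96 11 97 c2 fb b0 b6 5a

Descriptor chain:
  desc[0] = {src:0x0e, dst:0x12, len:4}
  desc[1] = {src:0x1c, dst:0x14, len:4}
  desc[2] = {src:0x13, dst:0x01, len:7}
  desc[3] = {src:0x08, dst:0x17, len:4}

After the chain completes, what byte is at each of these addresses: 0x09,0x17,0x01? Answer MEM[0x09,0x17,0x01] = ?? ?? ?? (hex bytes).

[0] 0x0e->0x12 len=4 : 72 77 d4 e7
[1] 0x1c->0x14 len=4 : fb b0 b6 5a
[2] 0x13->0x01 len=7 : 77 fb b0 b6 5a 96 11
[3] 0x08->0x17 len=4 : 76 75 37 04
query mem[0x09]=0x75, mem[0x17]=0x76, mem[0x01]=0x77

MEM[0x09,0x17,0x01] = 75 76 77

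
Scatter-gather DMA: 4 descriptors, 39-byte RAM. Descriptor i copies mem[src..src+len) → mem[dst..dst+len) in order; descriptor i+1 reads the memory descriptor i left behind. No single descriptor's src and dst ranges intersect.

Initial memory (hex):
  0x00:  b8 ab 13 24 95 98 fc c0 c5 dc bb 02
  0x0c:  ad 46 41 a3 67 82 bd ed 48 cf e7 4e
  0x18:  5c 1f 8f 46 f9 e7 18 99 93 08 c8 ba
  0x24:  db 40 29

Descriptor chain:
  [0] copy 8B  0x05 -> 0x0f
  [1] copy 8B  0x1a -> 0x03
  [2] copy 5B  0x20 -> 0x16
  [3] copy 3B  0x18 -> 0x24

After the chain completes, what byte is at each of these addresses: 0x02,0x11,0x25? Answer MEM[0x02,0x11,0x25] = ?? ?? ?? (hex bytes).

#0 dst[0x0f+8] := {0x98,0xfc,0xc0,0xc5,0xdc,0xbb,0x02,0xad}
#1 dst[0x03+8] := {0x8f,0x46,0xf9,0xe7,0x18,0x99,0x93,0x08}
#2 dst[0x16+5] := {0x93,0x08,0xc8,0xba,0xdb}
#3 dst[0x24+3] := {0xc8,0xba,0xdb}
query mem[0x02]=0x13, mem[0x11]=0xc0, mem[0x25]=0xba

MEM[0x02,0x11,0x25] = 13 c0 ba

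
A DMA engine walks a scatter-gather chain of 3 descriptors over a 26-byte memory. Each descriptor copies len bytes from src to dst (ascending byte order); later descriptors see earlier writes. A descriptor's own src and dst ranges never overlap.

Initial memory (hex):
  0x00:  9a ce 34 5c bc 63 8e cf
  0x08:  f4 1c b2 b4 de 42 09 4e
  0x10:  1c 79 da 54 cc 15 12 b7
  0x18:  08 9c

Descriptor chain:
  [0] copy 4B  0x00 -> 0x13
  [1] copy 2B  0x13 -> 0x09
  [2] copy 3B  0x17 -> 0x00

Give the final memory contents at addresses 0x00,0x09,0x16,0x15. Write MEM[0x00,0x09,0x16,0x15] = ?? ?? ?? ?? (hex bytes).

MEM[0x00,0x09,0x16,0x15] = b7 9a 5c 34

D0: mem[0x13..0x16] <- [9a ce 34 5c]
D1: mem[0x09..0x0a] <- [9a ce]
D2: mem[0x00..0x02] <- [b7 08 9c]
query mem[0x00]=0xb7, mem[0x09]=0x9a, mem[0x16]=0x5c, mem[0x15]=0x34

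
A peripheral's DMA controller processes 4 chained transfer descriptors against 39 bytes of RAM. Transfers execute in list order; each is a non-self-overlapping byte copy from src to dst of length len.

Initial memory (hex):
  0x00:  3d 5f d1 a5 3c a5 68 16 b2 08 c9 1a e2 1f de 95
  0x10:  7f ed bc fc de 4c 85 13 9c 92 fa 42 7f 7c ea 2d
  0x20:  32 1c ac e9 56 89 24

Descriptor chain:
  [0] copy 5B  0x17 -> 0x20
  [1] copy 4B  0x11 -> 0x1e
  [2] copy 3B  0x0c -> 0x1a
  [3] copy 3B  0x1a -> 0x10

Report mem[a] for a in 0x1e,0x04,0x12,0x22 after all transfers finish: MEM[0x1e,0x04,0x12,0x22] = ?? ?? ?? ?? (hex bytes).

MEM[0x1e,0x04,0x12,0x22] = ed 3c de 92

[0] 0x17->0x20 len=5 : 13 9c 92 fa 42
[1] 0x11->0x1e len=4 : ed bc fc de
[2] 0x0c->0x1a len=3 : e2 1f de
[3] 0x1a->0x10 len=3 : e2 1f de
query mem[0x1e]=0xed, mem[0x04]=0x3c, mem[0x12]=0xde, mem[0x22]=0x92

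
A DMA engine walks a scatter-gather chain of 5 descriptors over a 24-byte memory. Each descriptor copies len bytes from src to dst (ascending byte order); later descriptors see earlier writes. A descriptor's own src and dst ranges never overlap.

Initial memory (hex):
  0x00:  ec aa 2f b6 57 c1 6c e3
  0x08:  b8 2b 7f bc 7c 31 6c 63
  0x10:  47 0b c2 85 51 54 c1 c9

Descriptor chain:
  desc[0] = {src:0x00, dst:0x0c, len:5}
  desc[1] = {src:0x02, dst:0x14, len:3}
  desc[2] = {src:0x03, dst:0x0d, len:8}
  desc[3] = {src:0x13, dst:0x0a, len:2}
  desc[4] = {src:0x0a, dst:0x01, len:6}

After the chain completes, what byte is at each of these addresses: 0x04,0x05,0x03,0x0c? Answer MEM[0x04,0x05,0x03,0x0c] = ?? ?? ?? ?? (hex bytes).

[0] 0x00->0x0c len=5 : ec aa 2f b6 57
[1] 0x02->0x14 len=3 : 2f b6 57
[2] 0x03->0x0d len=8 : b6 57 c1 6c e3 b8 2b 7f
[3] 0x13->0x0a len=2 : 2b 7f
[4] 0x0a->0x01 len=6 : 2b 7f ec b6 57 c1
query mem[0x04]=0xb6, mem[0x05]=0x57, mem[0x03]=0xec, mem[0x0c]=0xec

MEM[0x04,0x05,0x03,0x0c] = b6 57 ec ec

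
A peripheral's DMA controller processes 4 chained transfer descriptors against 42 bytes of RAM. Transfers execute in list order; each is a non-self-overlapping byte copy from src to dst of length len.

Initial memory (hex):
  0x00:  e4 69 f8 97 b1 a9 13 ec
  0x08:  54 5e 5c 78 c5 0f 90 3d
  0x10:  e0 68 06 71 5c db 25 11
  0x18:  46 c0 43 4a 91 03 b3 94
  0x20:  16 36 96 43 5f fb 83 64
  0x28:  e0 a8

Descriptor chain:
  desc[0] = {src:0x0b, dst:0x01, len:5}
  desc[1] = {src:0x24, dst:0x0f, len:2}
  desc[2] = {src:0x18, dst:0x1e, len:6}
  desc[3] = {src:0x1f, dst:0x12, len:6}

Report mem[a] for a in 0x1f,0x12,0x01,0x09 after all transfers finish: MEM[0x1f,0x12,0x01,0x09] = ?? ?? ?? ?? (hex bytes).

#0 dst[0x01+5] := {0x78,0xc5,0x0f,0x90,0x3d}
#1 dst[0x0f+2] := {0x5f,0xfb}
#2 dst[0x1e+6] := {0x46,0xc0,0x43,0x4a,0x91,0x03}
#3 dst[0x12+6] := {0xc0,0x43,0x4a,0x91,0x03,0x5f}
query mem[0x1f]=0xc0, mem[0x12]=0xc0, mem[0x01]=0x78, mem[0x09]=0x5e

MEM[0x1f,0x12,0x01,0x09] = c0 c0 78 5e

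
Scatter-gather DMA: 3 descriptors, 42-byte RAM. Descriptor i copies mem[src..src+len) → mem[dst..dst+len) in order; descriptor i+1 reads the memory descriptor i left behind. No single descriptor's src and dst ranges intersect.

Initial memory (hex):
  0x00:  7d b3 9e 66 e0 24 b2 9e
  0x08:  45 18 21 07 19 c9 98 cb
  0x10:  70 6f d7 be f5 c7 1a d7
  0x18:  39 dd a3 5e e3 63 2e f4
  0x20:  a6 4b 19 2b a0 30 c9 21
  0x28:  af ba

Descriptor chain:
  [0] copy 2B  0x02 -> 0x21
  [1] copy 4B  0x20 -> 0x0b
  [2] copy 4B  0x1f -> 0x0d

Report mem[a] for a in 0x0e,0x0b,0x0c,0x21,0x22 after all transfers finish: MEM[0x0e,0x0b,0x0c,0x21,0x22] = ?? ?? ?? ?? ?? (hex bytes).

#0 dst[0x21+2] := {0x9e,0x66}
#1 dst[0x0b+4] := {0xa6,0x9e,0x66,0x2b}
#2 dst[0x0d+4] := {0xf4,0xa6,0x9e,0x66}
query mem[0x0e]=0xa6, mem[0x0b]=0xa6, mem[0x0c]=0x9e, mem[0x21]=0x9e, mem[0x22]=0x66

MEM[0x0e,0x0b,0x0c,0x21,0x22] = a6 a6 9e 9e 66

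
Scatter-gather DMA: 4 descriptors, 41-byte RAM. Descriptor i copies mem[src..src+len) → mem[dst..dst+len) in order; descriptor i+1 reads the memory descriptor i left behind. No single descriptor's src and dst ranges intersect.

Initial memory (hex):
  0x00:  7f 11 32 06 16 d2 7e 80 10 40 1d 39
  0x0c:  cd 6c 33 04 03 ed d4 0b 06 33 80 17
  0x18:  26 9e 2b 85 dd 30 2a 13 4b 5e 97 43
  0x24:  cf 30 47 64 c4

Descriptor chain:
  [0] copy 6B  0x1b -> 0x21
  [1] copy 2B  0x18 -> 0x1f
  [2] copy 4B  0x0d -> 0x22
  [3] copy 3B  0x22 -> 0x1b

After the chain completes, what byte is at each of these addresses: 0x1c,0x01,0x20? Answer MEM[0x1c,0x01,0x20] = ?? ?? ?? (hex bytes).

MEM[0x1c,0x01,0x20] = 33 11 9e

[0] 0x1b->0x21 len=6 : 85 dd 30 2a 13 4b
[1] 0x18->0x1f len=2 : 26 9e
[2] 0x0d->0x22 len=4 : 6c 33 04 03
[3] 0x22->0x1b len=3 : 6c 33 04
query mem[0x1c]=0x33, mem[0x01]=0x11, mem[0x20]=0x9e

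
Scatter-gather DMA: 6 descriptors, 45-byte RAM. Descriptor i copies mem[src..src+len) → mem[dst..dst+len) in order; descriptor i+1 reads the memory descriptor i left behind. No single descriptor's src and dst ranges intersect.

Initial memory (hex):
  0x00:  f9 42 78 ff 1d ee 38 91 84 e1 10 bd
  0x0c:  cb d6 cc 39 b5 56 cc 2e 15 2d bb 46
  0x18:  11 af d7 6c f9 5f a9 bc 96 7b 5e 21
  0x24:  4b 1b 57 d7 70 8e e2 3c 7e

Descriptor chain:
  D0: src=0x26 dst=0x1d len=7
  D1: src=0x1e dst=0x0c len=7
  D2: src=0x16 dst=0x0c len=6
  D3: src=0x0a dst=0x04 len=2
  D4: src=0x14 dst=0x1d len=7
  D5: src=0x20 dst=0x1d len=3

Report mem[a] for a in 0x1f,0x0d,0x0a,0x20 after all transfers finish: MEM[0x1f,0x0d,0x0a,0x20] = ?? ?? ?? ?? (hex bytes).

MEM[0x1f,0x0d,0x0a,0x20] = af 46 10 46

[0] 0x26->0x1d len=7 : 57 d7 70 8e e2 3c 7e
[1] 0x1e->0x0c len=7 : d7 70 8e e2 3c 7e 4b
[2] 0x16->0x0c len=6 : bb 46 11 af d7 6c
[3] 0x0a->0x04 len=2 : 10 bd
[4] 0x14->0x1d len=7 : 15 2d bb 46 11 af d7
[5] 0x20->0x1d len=3 : 46 11 af
query mem[0x1f]=0xaf, mem[0x0d]=0x46, mem[0x0a]=0x10, mem[0x20]=0x46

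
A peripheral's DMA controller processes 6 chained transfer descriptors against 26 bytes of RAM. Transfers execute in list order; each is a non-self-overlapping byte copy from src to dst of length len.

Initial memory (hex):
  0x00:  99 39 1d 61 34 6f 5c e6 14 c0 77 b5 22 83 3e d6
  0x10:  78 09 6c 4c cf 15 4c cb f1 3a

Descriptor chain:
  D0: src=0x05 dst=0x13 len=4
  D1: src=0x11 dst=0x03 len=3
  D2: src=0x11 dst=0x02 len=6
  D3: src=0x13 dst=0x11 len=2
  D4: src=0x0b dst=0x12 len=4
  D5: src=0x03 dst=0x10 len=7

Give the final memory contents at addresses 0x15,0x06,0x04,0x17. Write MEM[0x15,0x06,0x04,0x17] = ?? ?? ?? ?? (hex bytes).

MEM[0x15,0x06,0x04,0x17] = 14 e6 6f cb

[0] 0x05->0x13 len=4 : 6f 5c e6 14
[1] 0x11->0x03 len=3 : 09 6c 6f
[2] 0x11->0x02 len=6 : 09 6c 6f 5c e6 14
[3] 0x13->0x11 len=2 : 6f 5c
[4] 0x0b->0x12 len=4 : b5 22 83 3e
[5] 0x03->0x10 len=7 : 6c 6f 5c e6 14 14 c0
query mem[0x15]=0x14, mem[0x06]=0xe6, mem[0x04]=0x6f, mem[0x17]=0xcb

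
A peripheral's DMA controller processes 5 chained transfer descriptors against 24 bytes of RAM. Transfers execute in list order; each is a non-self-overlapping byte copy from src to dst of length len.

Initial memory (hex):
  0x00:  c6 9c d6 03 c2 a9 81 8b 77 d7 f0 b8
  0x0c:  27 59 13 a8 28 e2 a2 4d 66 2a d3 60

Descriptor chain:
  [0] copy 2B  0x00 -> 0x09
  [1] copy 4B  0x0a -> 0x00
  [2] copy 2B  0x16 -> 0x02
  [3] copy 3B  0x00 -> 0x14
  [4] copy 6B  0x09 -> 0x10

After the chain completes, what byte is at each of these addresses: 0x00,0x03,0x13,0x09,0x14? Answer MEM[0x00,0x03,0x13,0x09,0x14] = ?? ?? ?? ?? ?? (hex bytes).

MEM[0x00,0x03,0x13,0x09,0x14] = 9c 60 27 c6 59

D0: mem[0x09..0x0a] <- [c6 9c]
D1: mem[0x00..0x03] <- [9c b8 27 59]
D2: mem[0x02..0x03] <- [d3 60]
D3: mem[0x14..0x16] <- [9c b8 d3]
D4: mem[0x10..0x15] <- [c6 9c b8 27 59 13]
query mem[0x00]=0x9c, mem[0x03]=0x60, mem[0x13]=0x27, mem[0x09]=0xc6, mem[0x14]=0x59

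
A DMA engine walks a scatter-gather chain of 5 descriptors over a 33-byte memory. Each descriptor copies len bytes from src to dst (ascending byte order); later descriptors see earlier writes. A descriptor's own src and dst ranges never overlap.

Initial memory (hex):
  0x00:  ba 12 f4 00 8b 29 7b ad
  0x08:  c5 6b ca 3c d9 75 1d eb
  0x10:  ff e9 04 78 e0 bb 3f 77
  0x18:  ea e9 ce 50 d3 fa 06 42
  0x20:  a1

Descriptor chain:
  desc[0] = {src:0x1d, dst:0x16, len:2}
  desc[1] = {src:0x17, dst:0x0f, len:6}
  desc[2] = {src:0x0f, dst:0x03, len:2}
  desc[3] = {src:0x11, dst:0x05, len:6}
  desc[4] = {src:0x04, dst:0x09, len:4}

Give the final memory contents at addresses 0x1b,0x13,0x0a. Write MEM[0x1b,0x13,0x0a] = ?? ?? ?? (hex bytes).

  after D0: wrote 2B at 0x16 = fa06
  after D1: wrote 6B at 0x0f = 06eae9ce50d3
  after D2: wrote 2B at 0x03 = 06ea
  after D3: wrote 6B at 0x05 = e9ce50d3bbfa
  after D4: wrote 4B at 0x09 = eae9ce50
query mem[0x1b]=0x50, mem[0x13]=0x50, mem[0x0a]=0xe9

MEM[0x1b,0x13,0x0a] = 50 50 e9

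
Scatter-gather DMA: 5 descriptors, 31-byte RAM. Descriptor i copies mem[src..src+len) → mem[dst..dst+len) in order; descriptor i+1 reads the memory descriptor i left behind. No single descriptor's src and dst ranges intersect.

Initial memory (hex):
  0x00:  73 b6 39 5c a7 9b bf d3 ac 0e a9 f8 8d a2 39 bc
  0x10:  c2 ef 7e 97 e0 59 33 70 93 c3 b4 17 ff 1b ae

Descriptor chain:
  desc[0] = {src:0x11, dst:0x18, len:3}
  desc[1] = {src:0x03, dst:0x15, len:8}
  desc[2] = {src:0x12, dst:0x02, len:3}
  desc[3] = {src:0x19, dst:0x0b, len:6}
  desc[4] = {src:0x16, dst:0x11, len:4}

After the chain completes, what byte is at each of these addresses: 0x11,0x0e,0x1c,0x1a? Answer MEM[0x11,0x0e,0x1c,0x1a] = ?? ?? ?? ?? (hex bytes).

#0 dst[0x18+3] := {0xef,0x7e,0x97}
#1 dst[0x15+8] := {0x5c,0xa7,0x9b,0xbf,0xd3,0xac,0x0e,0xa9}
#2 dst[0x02+3] := {0x7e,0x97,0xe0}
#3 dst[0x0b+6] := {0xd3,0xac,0x0e,0xa9,0x1b,0xae}
#4 dst[0x11+4] := {0xa7,0x9b,0xbf,0xd3}
query mem[0x11]=0xa7, mem[0x0e]=0xa9, mem[0x1c]=0xa9, mem[0x1a]=0xac

MEM[0x11,0x0e,0x1c,0x1a] = a7 a9 a9 ac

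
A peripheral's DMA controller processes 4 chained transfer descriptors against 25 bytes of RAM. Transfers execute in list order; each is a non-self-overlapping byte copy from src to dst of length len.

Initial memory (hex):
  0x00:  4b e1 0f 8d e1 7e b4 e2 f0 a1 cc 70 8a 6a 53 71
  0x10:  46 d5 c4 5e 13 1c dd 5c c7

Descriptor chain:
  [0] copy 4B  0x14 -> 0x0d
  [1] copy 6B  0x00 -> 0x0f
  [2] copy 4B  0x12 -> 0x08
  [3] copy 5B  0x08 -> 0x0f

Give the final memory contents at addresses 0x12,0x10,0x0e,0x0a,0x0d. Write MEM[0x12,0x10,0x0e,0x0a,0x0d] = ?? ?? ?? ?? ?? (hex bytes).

MEM[0x12,0x10,0x0e,0x0a,0x0d] = 1c e1 1c 7e 13

  after D0: wrote 4B at 0x0d = 131cdd5c
  after D1: wrote 6B at 0x0f = 4be10f8de17e
  after D2: wrote 4B at 0x08 = 8de17e1c
  after D3: wrote 5B at 0x0f = 8de17e1c8a
query mem[0x12]=0x1c, mem[0x10]=0xe1, mem[0x0e]=0x1c, mem[0x0a]=0x7e, mem[0x0d]=0x13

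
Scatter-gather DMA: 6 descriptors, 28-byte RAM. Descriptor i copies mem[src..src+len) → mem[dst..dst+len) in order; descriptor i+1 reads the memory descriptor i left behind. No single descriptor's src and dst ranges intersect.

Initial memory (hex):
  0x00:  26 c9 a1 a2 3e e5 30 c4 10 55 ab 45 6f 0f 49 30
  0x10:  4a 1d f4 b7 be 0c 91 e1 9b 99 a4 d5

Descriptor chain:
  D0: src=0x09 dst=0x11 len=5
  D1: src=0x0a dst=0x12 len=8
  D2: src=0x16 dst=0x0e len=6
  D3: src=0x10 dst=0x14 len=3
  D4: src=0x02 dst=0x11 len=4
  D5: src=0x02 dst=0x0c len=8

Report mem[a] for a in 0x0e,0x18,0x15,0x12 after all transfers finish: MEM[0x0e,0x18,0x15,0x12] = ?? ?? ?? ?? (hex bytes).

[0] 0x09->0x11 len=5 : 55 ab 45 6f 0f
[1] 0x0a->0x12 len=8 : ab 45 6f 0f 49 30 4a 55
[2] 0x16->0x0e len=6 : 49 30 4a 55 a4 d5
[3] 0x10->0x14 len=3 : 4a 55 a4
[4] 0x02->0x11 len=4 : a1 a2 3e e5
[5] 0x02->0x0c len=8 : a1 a2 3e e5 30 c4 10 55
query mem[0x0e]=0x3e, mem[0x18]=0x4a, mem[0x15]=0x55, mem[0x12]=0x10

MEM[0x0e,0x18,0x15,0x12] = 3e 4a 55 10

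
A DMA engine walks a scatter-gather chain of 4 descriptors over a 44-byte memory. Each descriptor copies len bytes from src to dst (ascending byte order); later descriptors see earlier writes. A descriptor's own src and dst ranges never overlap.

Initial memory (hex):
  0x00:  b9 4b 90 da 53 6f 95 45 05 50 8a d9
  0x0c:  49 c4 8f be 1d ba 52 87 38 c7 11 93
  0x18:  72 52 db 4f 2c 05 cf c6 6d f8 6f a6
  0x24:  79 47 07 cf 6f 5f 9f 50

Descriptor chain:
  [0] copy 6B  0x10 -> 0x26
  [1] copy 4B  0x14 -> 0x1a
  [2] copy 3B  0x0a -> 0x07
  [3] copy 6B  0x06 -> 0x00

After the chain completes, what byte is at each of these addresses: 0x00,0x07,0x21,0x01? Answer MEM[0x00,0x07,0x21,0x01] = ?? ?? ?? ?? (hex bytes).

MEM[0x00,0x07,0x21,0x01] = 95 8a f8 8a

  after D0: wrote 6B at 0x26 = 1dba528738c7
  after D1: wrote 4B at 0x1a = 38c71193
  after D2: wrote 3B at 0x07 = 8ad949
  after D3: wrote 6B at 0x00 = 958ad9498ad9
query mem[0x00]=0x95, mem[0x07]=0x8a, mem[0x21]=0xf8, mem[0x01]=0x8a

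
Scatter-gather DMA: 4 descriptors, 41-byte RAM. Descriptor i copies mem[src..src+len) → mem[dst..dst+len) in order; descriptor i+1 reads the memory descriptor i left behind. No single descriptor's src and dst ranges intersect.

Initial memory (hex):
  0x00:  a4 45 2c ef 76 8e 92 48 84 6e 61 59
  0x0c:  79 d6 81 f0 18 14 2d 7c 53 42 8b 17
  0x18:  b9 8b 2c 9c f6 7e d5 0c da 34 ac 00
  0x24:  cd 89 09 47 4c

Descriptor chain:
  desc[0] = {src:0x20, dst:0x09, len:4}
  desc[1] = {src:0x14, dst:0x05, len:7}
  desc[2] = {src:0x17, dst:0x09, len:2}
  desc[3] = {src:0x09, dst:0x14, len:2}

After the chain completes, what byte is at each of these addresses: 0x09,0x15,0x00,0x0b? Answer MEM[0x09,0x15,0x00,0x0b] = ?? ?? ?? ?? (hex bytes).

MEM[0x09,0x15,0x00,0x0b] = 17 b9 a4 2c

#0 dst[0x09+4] := {0xda,0x34,0xac,0x00}
#1 dst[0x05+7] := {0x53,0x42,0x8b,0x17,0xb9,0x8b,0x2c}
#2 dst[0x09+2] := {0x17,0xb9}
#3 dst[0x14+2] := {0x17,0xb9}
query mem[0x09]=0x17, mem[0x15]=0xb9, mem[0x00]=0xa4, mem[0x0b]=0x2c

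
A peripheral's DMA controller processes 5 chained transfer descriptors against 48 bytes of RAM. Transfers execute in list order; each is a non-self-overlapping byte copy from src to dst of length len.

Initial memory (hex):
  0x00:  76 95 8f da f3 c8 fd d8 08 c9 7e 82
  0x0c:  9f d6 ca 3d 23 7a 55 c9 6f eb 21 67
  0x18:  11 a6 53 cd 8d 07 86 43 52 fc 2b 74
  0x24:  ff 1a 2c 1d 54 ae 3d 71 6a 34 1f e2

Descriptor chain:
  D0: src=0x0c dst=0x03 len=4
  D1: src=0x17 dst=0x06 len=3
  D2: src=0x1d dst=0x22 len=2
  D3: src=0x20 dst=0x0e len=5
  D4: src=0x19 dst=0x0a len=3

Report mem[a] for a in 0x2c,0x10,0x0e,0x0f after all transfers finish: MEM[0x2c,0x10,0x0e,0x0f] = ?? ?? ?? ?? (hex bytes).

  after D0: wrote 4B at 0x03 = 9fd6ca3d
  after D1: wrote 3B at 0x06 = 6711a6
  after D2: wrote 2B at 0x22 = 0786
  after D3: wrote 5B at 0x0e = 52fc0786ff
  after D4: wrote 3B at 0x0a = a653cd
query mem[0x2c]=0x6a, mem[0x10]=0x07, mem[0x0e]=0x52, mem[0x0f]=0xfc

MEM[0x2c,0x10,0x0e,0x0f] = 6a 07 52 fc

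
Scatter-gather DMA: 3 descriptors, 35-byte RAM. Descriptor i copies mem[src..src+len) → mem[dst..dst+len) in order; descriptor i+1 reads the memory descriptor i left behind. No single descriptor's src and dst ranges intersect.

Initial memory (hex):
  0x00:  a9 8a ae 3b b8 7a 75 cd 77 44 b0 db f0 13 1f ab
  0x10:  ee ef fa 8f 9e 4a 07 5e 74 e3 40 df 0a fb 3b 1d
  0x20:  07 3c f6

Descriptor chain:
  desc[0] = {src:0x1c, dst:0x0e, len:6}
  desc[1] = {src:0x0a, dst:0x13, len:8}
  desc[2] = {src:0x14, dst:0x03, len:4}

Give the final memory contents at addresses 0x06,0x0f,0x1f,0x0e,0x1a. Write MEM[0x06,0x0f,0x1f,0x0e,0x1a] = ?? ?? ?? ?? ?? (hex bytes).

MEM[0x06,0x0f,0x1f,0x0e,0x1a] = 0a fb 1d 0a 1d

[0] 0x1c->0x0e len=6 : 0a fb 3b 1d 07 3c
[1] 0x0a->0x13 len=8 : b0 db f0 13 0a fb 3b 1d
[2] 0x14->0x03 len=4 : db f0 13 0a
query mem[0x06]=0x0a, mem[0x0f]=0xfb, mem[0x1f]=0x1d, mem[0x0e]=0x0a, mem[0x1a]=0x1d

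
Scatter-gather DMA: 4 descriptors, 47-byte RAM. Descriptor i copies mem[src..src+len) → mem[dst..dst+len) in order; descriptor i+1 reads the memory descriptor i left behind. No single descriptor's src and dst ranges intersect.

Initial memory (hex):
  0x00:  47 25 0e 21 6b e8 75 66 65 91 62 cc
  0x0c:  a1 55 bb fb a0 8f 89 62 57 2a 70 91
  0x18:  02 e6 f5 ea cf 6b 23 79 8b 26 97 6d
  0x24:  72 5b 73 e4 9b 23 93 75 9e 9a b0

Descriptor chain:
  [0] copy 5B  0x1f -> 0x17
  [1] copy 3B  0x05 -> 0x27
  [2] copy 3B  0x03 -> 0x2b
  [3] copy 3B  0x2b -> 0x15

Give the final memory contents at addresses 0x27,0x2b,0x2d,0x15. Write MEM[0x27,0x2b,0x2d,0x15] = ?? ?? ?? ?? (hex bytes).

#0 dst[0x17+5] := {0x79,0x8b,0x26,0x97,0x6d}
#1 dst[0x27+3] := {0xe8,0x75,0x66}
#2 dst[0x2b+3] := {0x21,0x6b,0xe8}
#3 dst[0x15+3] := {0x21,0x6b,0xe8}
query mem[0x27]=0xe8, mem[0x2b]=0x21, mem[0x2d]=0xe8, mem[0x15]=0x21

MEM[0x27,0x2b,0x2d,0x15] = e8 21 e8 21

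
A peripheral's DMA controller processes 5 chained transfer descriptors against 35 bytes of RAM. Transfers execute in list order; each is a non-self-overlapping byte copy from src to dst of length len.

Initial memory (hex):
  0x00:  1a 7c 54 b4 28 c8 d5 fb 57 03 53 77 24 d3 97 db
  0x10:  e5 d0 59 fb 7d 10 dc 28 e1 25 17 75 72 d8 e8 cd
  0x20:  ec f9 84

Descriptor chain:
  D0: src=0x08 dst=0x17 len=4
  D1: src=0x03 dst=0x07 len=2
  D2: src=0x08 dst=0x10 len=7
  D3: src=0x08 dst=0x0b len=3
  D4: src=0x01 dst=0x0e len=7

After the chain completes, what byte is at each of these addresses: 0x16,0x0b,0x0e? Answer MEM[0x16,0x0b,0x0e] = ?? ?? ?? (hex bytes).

[0] 0x08->0x17 len=4 : 57 03 53 77
[1] 0x03->0x07 len=2 : b4 28
[2] 0x08->0x10 len=7 : 28 03 53 77 24 d3 97
[3] 0x08->0x0b len=3 : 28 03 53
[4] 0x01->0x0e len=7 : 7c 54 b4 28 c8 d5 b4
query mem[0x16]=0x97, mem[0x0b]=0x28, mem[0x0e]=0x7c

MEM[0x16,0x0b,0x0e] = 97 28 7c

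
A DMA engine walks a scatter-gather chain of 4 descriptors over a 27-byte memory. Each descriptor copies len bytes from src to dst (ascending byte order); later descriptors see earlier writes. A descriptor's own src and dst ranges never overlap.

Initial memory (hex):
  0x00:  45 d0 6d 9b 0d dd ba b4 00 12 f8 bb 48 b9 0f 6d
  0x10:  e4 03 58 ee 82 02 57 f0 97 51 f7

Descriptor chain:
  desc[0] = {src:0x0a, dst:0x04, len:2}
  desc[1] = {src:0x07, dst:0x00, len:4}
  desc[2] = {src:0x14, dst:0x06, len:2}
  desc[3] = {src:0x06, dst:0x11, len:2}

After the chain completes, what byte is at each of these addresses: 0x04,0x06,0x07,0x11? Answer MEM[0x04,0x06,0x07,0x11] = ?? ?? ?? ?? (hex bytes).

MEM[0x04,0x06,0x07,0x11] = f8 82 02 82

[0] 0x0a->0x04 len=2 : f8 bb
[1] 0x07->0x00 len=4 : b4 00 12 f8
[2] 0x14->0x06 len=2 : 82 02
[3] 0x06->0x11 len=2 : 82 02
query mem[0x04]=0xf8, mem[0x06]=0x82, mem[0x07]=0x02, mem[0x11]=0x82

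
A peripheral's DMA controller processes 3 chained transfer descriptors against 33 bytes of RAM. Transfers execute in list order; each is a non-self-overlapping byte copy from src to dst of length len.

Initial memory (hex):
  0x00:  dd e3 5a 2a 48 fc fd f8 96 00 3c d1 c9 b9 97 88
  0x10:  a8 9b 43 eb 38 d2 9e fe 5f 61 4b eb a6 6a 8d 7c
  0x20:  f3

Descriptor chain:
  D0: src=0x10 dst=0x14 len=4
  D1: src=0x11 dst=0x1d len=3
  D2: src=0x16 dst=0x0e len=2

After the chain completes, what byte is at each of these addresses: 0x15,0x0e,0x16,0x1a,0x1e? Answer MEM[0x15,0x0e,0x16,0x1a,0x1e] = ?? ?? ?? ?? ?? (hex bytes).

[0] 0x10->0x14 len=4 : a8 9b 43 eb
[1] 0x11->0x1d len=3 : 9b 43 eb
[2] 0x16->0x0e len=2 : 43 eb
query mem[0x15]=0x9b, mem[0x0e]=0x43, mem[0x16]=0x43, mem[0x1a]=0x4b, mem[0x1e]=0x43

MEM[0x15,0x0e,0x16,0x1a,0x1e] = 9b 43 43 4b 43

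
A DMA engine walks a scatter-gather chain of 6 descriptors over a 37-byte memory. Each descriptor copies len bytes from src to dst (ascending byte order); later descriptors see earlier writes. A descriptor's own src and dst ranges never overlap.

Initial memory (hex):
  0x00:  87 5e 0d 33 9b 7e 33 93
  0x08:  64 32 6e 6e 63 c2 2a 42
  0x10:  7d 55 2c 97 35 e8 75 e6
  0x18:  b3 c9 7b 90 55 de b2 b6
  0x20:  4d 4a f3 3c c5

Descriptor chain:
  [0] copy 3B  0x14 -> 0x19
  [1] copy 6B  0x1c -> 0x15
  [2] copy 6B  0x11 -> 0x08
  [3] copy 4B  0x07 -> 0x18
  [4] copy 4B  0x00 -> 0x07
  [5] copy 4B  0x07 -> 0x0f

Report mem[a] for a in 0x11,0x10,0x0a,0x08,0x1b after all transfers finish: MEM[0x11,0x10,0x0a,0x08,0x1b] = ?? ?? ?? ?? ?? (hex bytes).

MEM[0x11,0x10,0x0a,0x08,0x1b] = 0d 5e 33 5e 97

D0: mem[0x19..0x1b] <- [35 e8 75]
D1: mem[0x15..0x1a] <- [55 de b2 b6 4d 4a]
D2: mem[0x08..0x0d] <- [55 2c 97 35 55 de]
D3: mem[0x18..0x1b] <- [93 55 2c 97]
D4: mem[0x07..0x0a] <- [87 5e 0d 33]
D5: mem[0x0f..0x12] <- [87 5e 0d 33]
query mem[0x11]=0x0d, mem[0x10]=0x5e, mem[0x0a]=0x33, mem[0x08]=0x5e, mem[0x1b]=0x97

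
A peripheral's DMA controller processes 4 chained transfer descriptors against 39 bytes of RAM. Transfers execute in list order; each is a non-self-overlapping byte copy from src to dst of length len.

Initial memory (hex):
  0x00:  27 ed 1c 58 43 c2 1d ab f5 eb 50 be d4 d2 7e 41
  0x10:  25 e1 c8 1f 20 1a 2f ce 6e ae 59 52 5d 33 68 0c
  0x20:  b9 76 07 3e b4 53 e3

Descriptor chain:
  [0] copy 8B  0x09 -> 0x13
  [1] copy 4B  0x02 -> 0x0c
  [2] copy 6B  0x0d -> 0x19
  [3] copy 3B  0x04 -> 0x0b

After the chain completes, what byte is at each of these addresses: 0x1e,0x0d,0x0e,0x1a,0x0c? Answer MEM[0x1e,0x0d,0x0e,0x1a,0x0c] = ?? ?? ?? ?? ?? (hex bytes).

#0 dst[0x13+8] := {0xeb,0x50,0xbe,0xd4,0xd2,0x7e,0x41,0x25}
#1 dst[0x0c+4] := {0x1c,0x58,0x43,0xc2}
#2 dst[0x19+6] := {0x58,0x43,0xc2,0x25,0xe1,0xc8}
#3 dst[0x0b+3] := {0x43,0xc2,0x1d}
query mem[0x1e]=0xc8, mem[0x0d]=0x1d, mem[0x0e]=0x43, mem[0x1a]=0x43, mem[0x0c]=0xc2

MEM[0x1e,0x0d,0x0e,0x1a,0x0c] = c8 1d 43 43 c2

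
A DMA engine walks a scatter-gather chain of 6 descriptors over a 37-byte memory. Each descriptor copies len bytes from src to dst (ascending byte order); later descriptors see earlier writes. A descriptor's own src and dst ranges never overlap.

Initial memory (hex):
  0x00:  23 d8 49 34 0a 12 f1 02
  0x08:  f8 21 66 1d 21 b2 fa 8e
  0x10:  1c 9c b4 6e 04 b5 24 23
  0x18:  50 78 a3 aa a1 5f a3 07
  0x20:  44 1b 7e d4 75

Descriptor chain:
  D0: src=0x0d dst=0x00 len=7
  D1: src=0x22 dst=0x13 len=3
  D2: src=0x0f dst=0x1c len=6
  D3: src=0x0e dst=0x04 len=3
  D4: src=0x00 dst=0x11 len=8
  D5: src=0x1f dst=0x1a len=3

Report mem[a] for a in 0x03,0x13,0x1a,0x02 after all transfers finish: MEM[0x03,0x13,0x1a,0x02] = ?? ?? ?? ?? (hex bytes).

MEM[0x03,0x13,0x1a,0x02] = 1c 8e b4 8e

D0: mem[0x00..0x06] <- [b2 fa 8e 1c 9c b4 6e]
D1: mem[0x13..0x15] <- [7e d4 75]
D2: mem[0x1c..0x21] <- [8e 1c 9c b4 7e d4]
D3: mem[0x04..0x06] <- [fa 8e 1c]
D4: mem[0x11..0x18] <- [b2 fa 8e 1c fa 8e 1c 02]
D5: mem[0x1a..0x1c] <- [b4 7e d4]
query mem[0x03]=0x1c, mem[0x13]=0x8e, mem[0x1a]=0xb4, mem[0x02]=0x8e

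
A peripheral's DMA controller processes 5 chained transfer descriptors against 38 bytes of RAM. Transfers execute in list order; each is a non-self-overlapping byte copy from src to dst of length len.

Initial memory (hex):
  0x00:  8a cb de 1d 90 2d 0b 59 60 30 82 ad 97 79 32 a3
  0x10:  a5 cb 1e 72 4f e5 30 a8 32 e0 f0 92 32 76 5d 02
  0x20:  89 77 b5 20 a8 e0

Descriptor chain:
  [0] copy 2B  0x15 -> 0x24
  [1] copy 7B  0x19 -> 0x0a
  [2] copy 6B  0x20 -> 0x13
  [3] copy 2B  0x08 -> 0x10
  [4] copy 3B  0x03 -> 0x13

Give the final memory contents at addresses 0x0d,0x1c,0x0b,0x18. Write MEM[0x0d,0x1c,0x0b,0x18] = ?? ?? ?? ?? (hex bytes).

[0] 0x15->0x24 len=2 : e5 30
[1] 0x19->0x0a len=7 : e0 f0 92 32 76 5d 02
[2] 0x20->0x13 len=6 : 89 77 b5 20 e5 30
[3] 0x08->0x10 len=2 : 60 30
[4] 0x03->0x13 len=3 : 1d 90 2d
query mem[0x0d]=0x32, mem[0x1c]=0x32, mem[0x0b]=0xf0, mem[0x18]=0x30

MEM[0x0d,0x1c,0x0b,0x18] = 32 32 f0 30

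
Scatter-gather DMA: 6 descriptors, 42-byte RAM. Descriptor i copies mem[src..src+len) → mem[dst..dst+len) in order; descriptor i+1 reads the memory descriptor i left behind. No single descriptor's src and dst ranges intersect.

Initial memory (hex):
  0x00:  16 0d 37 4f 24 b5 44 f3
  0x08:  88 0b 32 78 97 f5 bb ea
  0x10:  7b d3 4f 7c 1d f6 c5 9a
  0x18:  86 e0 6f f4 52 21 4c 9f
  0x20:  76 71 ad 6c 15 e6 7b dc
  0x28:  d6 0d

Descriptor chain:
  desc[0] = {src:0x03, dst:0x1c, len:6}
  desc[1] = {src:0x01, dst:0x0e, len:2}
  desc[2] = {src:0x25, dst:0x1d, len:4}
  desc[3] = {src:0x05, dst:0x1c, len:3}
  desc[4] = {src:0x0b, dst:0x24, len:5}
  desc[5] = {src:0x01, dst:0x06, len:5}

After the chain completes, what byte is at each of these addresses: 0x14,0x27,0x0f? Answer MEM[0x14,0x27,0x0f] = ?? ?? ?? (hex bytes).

#0 dst[0x1c+6] := {0x4f,0x24,0xb5,0x44,0xf3,0x88}
#1 dst[0x0e+2] := {0x0d,0x37}
#2 dst[0x1d+4] := {0xe6,0x7b,0xdc,0xd6}
#3 dst[0x1c+3] := {0xb5,0x44,0xf3}
#4 dst[0x24+5] := {0x78,0x97,0xf5,0x0d,0x37}
#5 dst[0x06+5] := {0x0d,0x37,0x4f,0x24,0xb5}
query mem[0x14]=0x1d, mem[0x27]=0x0d, mem[0x0f]=0x37

MEM[0x14,0x27,0x0f] = 1d 0d 37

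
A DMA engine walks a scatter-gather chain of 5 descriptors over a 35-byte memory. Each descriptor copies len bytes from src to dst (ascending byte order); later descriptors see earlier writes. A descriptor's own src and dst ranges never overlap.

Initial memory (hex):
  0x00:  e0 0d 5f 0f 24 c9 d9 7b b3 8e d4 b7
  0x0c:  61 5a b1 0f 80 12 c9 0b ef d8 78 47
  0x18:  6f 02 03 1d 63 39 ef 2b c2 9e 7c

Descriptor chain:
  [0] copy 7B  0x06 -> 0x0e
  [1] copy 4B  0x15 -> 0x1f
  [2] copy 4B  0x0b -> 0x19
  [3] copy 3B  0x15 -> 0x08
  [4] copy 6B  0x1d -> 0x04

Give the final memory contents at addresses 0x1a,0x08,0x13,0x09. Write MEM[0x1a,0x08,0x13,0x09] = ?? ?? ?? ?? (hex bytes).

D0: mem[0x0e..0x14] <- [d9 7b b3 8e d4 b7 61]
D1: mem[0x1f..0x22] <- [d8 78 47 6f]
D2: mem[0x19..0x1c] <- [b7 61 5a d9]
D3: mem[0x08..0x0a] <- [d8 78 47]
D4: mem[0x04..0x09] <- [39 ef d8 78 47 6f]
query mem[0x1a]=0x61, mem[0x08]=0x47, mem[0x13]=0xb7, mem[0x09]=0x6f

MEM[0x1a,0x08,0x13,0x09] = 61 47 b7 6f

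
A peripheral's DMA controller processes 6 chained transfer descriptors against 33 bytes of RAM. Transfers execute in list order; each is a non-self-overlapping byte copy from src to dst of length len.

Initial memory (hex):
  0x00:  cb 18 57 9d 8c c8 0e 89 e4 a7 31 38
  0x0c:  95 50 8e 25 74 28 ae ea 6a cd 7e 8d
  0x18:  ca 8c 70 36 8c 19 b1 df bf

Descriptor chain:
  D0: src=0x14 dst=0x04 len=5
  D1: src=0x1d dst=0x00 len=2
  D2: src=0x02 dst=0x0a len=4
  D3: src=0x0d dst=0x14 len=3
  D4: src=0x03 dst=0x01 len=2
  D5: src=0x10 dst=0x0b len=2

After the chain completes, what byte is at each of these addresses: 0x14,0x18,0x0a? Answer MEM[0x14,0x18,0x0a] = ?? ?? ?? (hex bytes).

  after D0: wrote 5B at 0x04 = 6acd7e8dca
  after D1: wrote 2B at 0x00 = 19b1
  after D2: wrote 4B at 0x0a = 579d6acd
  after D3: wrote 3B at 0x14 = cd8e25
  after D4: wrote 2B at 0x01 = 9d6a
  after D5: wrote 2B at 0x0b = 7428
query mem[0x14]=0xcd, mem[0x18]=0xca, mem[0x0a]=0x57

MEM[0x14,0x18,0x0a] = cd ca 57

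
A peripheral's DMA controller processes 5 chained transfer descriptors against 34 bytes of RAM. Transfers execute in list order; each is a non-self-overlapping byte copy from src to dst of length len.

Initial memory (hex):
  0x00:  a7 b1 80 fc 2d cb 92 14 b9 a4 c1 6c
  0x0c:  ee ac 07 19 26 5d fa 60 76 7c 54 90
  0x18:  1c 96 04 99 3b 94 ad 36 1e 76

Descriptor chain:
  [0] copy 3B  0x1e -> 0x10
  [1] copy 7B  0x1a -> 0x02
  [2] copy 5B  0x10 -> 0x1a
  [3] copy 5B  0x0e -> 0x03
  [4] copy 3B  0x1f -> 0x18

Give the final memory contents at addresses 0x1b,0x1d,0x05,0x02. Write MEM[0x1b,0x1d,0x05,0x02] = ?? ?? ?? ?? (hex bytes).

  after D0: wrote 3B at 0x10 = ad361e
  after D1: wrote 7B at 0x02 = 04993b94ad361e
  after D2: wrote 5B at 0x1a = ad361e6076
  after D3: wrote 5B at 0x03 = 0719ad361e
  after D4: wrote 3B at 0x18 = 361e76
query mem[0x1b]=0x36, mem[0x1d]=0x60, mem[0x05]=0xad, mem[0x02]=0x04

MEM[0x1b,0x1d,0x05,0x02] = 36 60 ad 04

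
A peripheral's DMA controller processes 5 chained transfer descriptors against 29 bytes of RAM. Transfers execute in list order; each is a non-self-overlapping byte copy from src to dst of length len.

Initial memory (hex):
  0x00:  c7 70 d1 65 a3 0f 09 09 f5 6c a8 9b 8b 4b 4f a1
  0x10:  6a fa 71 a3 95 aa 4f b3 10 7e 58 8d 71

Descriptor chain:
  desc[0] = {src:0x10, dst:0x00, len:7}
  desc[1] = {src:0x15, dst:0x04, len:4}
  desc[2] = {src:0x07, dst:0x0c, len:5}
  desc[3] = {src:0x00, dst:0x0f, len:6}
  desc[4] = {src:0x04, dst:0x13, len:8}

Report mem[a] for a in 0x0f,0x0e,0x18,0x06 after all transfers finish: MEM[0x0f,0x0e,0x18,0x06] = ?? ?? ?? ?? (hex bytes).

MEM[0x0f,0x0e,0x18,0x06] = 6a 6c 6c b3

D0: mem[0x00..0x06] <- [6a fa 71 a3 95 aa 4f]
D1: mem[0x04..0x07] <- [aa 4f b3 10]
D2: mem[0x0c..0x10] <- [10 f5 6c a8 9b]
D3: mem[0x0f..0x14] <- [6a fa 71 a3 aa 4f]
D4: mem[0x13..0x1a] <- [aa 4f b3 10 f5 6c a8 9b]
query mem[0x0f]=0x6a, mem[0x0e]=0x6c, mem[0x18]=0x6c, mem[0x06]=0xb3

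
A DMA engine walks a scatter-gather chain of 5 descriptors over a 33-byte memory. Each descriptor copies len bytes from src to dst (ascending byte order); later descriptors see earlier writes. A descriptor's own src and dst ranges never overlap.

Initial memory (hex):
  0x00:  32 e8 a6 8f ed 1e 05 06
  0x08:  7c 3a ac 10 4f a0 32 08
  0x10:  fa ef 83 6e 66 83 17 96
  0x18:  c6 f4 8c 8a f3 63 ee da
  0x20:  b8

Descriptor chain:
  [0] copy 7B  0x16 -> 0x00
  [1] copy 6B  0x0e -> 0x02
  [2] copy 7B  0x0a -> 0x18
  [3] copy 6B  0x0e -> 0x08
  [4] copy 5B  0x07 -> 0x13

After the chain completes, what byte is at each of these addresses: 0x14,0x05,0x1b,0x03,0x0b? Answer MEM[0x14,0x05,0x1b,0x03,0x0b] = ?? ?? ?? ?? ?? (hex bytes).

  after D0: wrote 7B at 0x00 = 1796c6f48c8af3
  after D1: wrote 6B at 0x02 = 3208faef836e
  after D2: wrote 7B at 0x18 = ac104fa03208fa
  after D3: wrote 6B at 0x08 = 3208faef836e
  after D4: wrote 5B at 0x13 = 6e3208faef
query mem[0x14]=0x32, mem[0x05]=0xef, mem[0x1b]=0xa0, mem[0x03]=0x08, mem[0x0b]=0xef

MEM[0x14,0x05,0x1b,0x03,0x0b] = 32 ef a0 08 ef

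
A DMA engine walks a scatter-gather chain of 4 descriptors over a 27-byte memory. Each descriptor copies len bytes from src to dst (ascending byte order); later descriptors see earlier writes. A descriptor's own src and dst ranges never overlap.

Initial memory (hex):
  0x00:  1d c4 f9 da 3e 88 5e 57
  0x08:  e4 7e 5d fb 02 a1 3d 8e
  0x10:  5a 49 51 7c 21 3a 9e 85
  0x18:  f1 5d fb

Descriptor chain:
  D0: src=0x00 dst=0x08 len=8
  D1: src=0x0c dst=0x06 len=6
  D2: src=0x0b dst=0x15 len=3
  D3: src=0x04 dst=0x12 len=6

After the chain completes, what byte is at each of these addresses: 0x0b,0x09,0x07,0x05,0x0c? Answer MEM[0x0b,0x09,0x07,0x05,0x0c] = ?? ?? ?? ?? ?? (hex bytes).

#0 dst[0x08+8] := {0x1d,0xc4,0xf9,0xda,0x3e,0x88,0x5e,0x57}
#1 dst[0x06+6] := {0x3e,0x88,0x5e,0x57,0x5a,0x49}
#2 dst[0x15+3] := {0x49,0x3e,0x88}
#3 dst[0x12+6] := {0x3e,0x88,0x3e,0x88,0x5e,0x57}
query mem[0x0b]=0x49, mem[0x09]=0x57, mem[0x07]=0x88, mem[0x05]=0x88, mem[0x0c]=0x3e

MEM[0x0b,0x09,0x07,0x05,0x0c] = 49 57 88 88 3e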